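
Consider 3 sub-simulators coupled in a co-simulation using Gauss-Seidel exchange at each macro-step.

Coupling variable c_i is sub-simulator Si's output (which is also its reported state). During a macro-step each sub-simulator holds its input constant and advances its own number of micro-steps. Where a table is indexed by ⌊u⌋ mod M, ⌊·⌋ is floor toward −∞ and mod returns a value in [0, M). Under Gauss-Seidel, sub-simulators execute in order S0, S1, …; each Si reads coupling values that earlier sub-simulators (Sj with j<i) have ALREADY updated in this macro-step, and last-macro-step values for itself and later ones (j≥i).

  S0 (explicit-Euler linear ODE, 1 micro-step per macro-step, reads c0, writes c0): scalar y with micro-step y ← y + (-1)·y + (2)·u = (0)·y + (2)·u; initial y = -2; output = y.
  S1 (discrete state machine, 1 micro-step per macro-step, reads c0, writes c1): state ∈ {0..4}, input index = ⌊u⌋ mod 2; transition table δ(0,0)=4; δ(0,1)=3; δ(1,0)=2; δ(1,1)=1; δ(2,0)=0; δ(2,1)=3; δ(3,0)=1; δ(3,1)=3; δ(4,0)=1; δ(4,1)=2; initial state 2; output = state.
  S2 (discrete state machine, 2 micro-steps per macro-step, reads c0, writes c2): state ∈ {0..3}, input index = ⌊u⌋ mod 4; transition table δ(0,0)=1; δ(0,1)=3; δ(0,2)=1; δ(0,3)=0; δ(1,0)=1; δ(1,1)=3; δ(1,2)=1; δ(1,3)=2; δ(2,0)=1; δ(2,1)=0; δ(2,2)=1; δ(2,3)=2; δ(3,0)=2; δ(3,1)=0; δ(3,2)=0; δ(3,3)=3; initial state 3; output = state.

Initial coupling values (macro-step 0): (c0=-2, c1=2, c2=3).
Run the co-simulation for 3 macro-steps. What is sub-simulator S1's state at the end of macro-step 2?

S1 state at macro-step 2 = 4

macro 1: S0 reads c0=-2 → after 1×micro: -4; S1 reads c0=-4 → after 1×micro: 0; S2 reads c0=-4 → after 2×micro: 1 ⇒ (c0=-4, c1=0, c2=1)
macro 2: S0 reads c0=-4 → after 1×micro: -8; S1 reads c0=-8 → after 1×micro: 4; S2 reads c0=-8 → after 2×micro: 1 ⇒ (c0=-8, c1=4, c2=1)
macro 3: S0 reads c0=-8 → after 1×micro: -16; S1 reads c0=-16 → after 1×micro: 1; S2 reads c0=-16 → after 2×micro: 1 ⇒ (c0=-16, c1=1, c2=1)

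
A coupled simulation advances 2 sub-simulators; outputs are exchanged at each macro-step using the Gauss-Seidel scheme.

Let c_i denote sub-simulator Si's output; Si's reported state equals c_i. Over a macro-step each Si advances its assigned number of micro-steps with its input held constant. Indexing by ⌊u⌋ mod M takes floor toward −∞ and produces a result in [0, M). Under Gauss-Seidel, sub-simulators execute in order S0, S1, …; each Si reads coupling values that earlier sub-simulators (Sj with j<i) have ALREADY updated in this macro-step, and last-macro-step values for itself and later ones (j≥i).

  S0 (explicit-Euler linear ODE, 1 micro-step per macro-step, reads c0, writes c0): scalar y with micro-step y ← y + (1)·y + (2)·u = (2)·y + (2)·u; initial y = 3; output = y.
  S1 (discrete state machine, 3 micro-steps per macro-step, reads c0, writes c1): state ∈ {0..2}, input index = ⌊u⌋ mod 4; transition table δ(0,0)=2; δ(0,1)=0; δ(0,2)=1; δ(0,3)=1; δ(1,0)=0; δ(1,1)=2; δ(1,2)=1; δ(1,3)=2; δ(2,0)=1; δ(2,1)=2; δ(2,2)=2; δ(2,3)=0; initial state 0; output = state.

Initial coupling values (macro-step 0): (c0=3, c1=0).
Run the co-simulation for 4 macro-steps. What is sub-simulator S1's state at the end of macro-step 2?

S1 state at macro-step 2 = 0

macro 1: S0 reads c0=3 → after 1×micro: 12; S1 reads c0=12 → after 3×micro: 0 ⇒ (c0=12, c1=0)
macro 2: S0 reads c0=12 → after 1×micro: 48; S1 reads c0=48 → after 3×micro: 0 ⇒ (c0=48, c1=0)
macro 3: S0 reads c0=48 → after 1×micro: 192; S1 reads c0=192 → after 3×micro: 0 ⇒ (c0=192, c1=0)
macro 4: S0 reads c0=192 → after 1×micro: 768; S1 reads c0=768 → after 3×micro: 0 ⇒ (c0=768, c1=0)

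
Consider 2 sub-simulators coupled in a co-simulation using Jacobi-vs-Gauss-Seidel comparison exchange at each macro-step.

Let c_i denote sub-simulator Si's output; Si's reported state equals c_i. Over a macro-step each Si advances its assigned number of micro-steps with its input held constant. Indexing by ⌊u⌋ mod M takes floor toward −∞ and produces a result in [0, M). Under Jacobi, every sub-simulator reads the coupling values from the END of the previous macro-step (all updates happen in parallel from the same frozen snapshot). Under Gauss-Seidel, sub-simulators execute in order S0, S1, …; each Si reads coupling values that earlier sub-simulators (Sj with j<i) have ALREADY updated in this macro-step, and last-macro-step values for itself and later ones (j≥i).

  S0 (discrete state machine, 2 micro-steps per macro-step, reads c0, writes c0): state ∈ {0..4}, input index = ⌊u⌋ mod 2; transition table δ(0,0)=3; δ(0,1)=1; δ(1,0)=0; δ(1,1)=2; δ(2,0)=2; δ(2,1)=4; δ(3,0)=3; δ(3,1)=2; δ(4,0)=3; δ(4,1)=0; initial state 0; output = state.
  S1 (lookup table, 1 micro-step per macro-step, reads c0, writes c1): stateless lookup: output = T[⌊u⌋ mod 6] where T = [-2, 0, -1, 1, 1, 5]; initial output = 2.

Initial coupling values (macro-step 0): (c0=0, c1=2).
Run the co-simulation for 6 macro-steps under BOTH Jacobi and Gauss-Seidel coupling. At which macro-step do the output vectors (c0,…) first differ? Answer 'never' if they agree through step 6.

[Jacobi] macro 1: S0 reads c0=0 → after 2×micro: 3; S1 reads c0=0 → after 1×micro: -2 ⇒ (c0=3, c1=-2)
[Jacobi] macro 2: S0 reads c0=3 → after 2×micro: 4; S1 reads c0=3 → after 1×micro: 1 ⇒ (c0=4, c1=1)
[Jacobi] macro 3: S0 reads c0=4 → after 2×micro: 3; S1 reads c0=4 → after 1×micro: 1 ⇒ (c0=3, c1=1)
[Jacobi] macro 4: S0 reads c0=3 → after 2×micro: 4; S1 reads c0=3 → after 1×micro: 1 ⇒ (c0=4, c1=1)
[Jacobi] macro 5: S0 reads c0=4 → after 2×micro: 3; S1 reads c0=4 → after 1×micro: 1 ⇒ (c0=3, c1=1)
[Jacobi] macro 6: S0 reads c0=3 → after 2×micro: 4; S1 reads c0=3 → after 1×micro: 1 ⇒ (c0=4, c1=1)
[Gauss-Seidel] macro 1: S0 reads c0=0 → after 2×micro: 3; S1 reads c0=3 → after 1×micro: 1 ⇒ (c0=3, c1=1)
[Gauss-Seidel] macro 2: S0 reads c0=3 → after 2×micro: 4; S1 reads c0=4 → after 1×micro: 1 ⇒ (c0=4, c1=1)
[Gauss-Seidel] macro 3: S0 reads c0=4 → after 2×micro: 3; S1 reads c0=3 → after 1×micro: 1 ⇒ (c0=3, c1=1)
[Gauss-Seidel] macro 4: S0 reads c0=3 → after 2×micro: 4; S1 reads c0=4 → after 1×micro: 1 ⇒ (c0=4, c1=1)
[Gauss-Seidel] macro 5: S0 reads c0=4 → after 2×micro: 3; S1 reads c0=3 → after 1×micro: 1 ⇒ (c0=3, c1=1)
[Gauss-Seidel] macro 6: S0 reads c0=3 → after 2×micro: 4; S1 reads c0=4 → after 1×micro: 1 ⇒ (c0=4, c1=1)

first divergence at macro-step: 1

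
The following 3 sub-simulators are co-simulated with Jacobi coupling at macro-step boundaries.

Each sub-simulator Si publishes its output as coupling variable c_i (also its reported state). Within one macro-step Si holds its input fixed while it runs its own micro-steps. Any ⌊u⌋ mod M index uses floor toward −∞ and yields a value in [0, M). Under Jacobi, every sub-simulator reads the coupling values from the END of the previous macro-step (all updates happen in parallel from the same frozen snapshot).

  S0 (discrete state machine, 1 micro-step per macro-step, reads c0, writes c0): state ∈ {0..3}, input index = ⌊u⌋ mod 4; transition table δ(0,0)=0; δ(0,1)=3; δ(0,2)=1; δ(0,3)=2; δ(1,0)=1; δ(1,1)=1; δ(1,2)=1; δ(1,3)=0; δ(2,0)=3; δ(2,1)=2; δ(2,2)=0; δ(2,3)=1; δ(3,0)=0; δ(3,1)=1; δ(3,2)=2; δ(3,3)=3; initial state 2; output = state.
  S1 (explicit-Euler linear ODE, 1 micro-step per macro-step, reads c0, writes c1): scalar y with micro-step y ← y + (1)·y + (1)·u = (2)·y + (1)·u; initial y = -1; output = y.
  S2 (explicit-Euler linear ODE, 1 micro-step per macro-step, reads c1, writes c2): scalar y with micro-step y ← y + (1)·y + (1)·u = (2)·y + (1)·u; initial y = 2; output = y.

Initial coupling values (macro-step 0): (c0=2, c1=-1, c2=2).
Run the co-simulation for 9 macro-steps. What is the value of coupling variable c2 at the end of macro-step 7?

macro 1: S0 reads c0=2 → after 1×micro: 0; S1 reads c0=2 → after 1×micro: 0; S2 reads c1=-1 → after 1×micro: 3 ⇒ (c0=0, c1=0, c2=3)
macro 2: S0 reads c0=0 → after 1×micro: 0; S1 reads c0=0 → after 1×micro: 0; S2 reads c1=0 → after 1×micro: 6 ⇒ (c0=0, c1=0, c2=6)
macro 3: S0 reads c0=0 → after 1×micro: 0; S1 reads c0=0 → after 1×micro: 0; S2 reads c1=0 → after 1×micro: 12 ⇒ (c0=0, c1=0, c2=12)
macro 4: S0 reads c0=0 → after 1×micro: 0; S1 reads c0=0 → after 1×micro: 0; S2 reads c1=0 → after 1×micro: 24 ⇒ (c0=0, c1=0, c2=24)
macro 5: S0 reads c0=0 → after 1×micro: 0; S1 reads c0=0 → after 1×micro: 0; S2 reads c1=0 → after 1×micro: 48 ⇒ (c0=0, c1=0, c2=48)
macro 6: S0 reads c0=0 → after 1×micro: 0; S1 reads c0=0 → after 1×micro: 0; S2 reads c1=0 → after 1×micro: 96 ⇒ (c0=0, c1=0, c2=96)
macro 7: S0 reads c0=0 → after 1×micro: 0; S1 reads c0=0 → after 1×micro: 0; S2 reads c1=0 → after 1×micro: 192 ⇒ (c0=0, c1=0, c2=192)
macro 8: S0 reads c0=0 → after 1×micro: 0; S1 reads c0=0 → after 1×micro: 0; S2 reads c1=0 → after 1×micro: 384 ⇒ (c0=0, c1=0, c2=384)
macro 9: S0 reads c0=0 → after 1×micro: 0; S1 reads c0=0 → after 1×micro: 0; S2 reads c1=0 → after 1×micro: 768 ⇒ (c0=0, c1=0, c2=768)

c2 at macro-step 7 = 192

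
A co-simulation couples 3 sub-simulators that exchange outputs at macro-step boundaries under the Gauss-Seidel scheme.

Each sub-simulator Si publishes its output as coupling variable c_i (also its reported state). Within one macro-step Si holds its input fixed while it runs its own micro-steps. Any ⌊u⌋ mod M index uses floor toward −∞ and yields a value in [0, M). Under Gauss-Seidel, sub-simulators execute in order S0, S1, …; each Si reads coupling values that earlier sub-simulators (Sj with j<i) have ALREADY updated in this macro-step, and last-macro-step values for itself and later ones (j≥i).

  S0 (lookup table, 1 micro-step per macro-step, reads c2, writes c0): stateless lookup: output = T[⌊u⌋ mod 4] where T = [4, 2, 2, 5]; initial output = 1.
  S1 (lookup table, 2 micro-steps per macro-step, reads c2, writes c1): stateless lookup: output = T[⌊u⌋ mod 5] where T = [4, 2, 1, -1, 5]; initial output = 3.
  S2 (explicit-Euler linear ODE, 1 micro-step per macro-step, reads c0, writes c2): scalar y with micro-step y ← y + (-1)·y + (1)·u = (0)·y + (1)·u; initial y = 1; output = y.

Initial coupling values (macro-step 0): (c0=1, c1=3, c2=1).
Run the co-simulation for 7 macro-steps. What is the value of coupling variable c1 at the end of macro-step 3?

macro 1: S0 reads c2=1 → after 1×micro: 2; S1 reads c2=1 → after 2×micro: 2; S2 reads c0=2 → after 1×micro: 2 ⇒ (c0=2, c1=2, c2=2)
macro 2: S0 reads c2=2 → after 1×micro: 2; S1 reads c2=2 → after 2×micro: 1; S2 reads c0=2 → after 1×micro: 2 ⇒ (c0=2, c1=1, c2=2)
macro 3: S0 reads c2=2 → after 1×micro: 2; S1 reads c2=2 → after 2×micro: 1; S2 reads c0=2 → after 1×micro: 2 ⇒ (c0=2, c1=1, c2=2)
macro 4: S0 reads c2=2 → after 1×micro: 2; S1 reads c2=2 → after 2×micro: 1; S2 reads c0=2 → after 1×micro: 2 ⇒ (c0=2, c1=1, c2=2)
macro 5: S0 reads c2=2 → after 1×micro: 2; S1 reads c2=2 → after 2×micro: 1; S2 reads c0=2 → after 1×micro: 2 ⇒ (c0=2, c1=1, c2=2)
macro 6: S0 reads c2=2 → after 1×micro: 2; S1 reads c2=2 → after 2×micro: 1; S2 reads c0=2 → after 1×micro: 2 ⇒ (c0=2, c1=1, c2=2)
macro 7: S0 reads c2=2 → after 1×micro: 2; S1 reads c2=2 → after 2×micro: 1; S2 reads c0=2 → after 1×micro: 2 ⇒ (c0=2, c1=1, c2=2)

c1 at macro-step 3 = 1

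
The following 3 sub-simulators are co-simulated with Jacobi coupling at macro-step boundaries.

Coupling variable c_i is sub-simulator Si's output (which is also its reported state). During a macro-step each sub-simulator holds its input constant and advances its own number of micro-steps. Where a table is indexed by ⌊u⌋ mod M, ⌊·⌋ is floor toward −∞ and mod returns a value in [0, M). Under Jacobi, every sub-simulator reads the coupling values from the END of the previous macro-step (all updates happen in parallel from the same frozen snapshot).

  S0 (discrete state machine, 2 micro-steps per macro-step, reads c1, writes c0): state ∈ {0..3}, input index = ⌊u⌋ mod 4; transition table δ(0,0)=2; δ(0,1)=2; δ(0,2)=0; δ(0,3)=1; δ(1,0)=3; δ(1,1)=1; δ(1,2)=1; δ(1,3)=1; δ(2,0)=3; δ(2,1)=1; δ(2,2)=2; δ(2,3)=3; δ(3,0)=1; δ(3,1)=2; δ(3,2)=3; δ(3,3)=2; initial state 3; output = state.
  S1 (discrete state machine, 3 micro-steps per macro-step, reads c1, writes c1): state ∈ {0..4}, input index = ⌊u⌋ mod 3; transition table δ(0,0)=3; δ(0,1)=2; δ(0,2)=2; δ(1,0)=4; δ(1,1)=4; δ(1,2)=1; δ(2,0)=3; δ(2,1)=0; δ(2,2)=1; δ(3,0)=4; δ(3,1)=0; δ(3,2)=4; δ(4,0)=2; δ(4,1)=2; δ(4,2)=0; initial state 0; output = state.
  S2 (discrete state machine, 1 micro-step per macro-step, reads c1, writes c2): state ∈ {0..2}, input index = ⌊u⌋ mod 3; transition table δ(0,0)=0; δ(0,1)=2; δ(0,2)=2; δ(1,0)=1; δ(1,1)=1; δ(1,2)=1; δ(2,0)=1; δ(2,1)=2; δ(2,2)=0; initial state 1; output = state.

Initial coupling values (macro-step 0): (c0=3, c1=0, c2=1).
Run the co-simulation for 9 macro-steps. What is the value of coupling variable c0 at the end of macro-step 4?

macro 1: S0 reads c1=0 → after 2×micro: 3; S1 reads c1=0 → after 3×micro: 2; S2 reads c1=0 → after 1×micro: 1 ⇒ (c0=3, c1=2, c2=1)
macro 2: S0 reads c1=2 → after 2×micro: 3; S1 reads c1=2 → after 3×micro: 1; S2 reads c1=2 → after 1×micro: 1 ⇒ (c0=3, c1=1, c2=1)
macro 3: S0 reads c1=1 → after 2×micro: 1; S1 reads c1=1 → after 3×micro: 0; S2 reads c1=1 → after 1×micro: 1 ⇒ (c0=1, c1=0, c2=1)
macro 4: S0 reads c1=0 → after 2×micro: 1; S1 reads c1=0 → after 3×micro: 2; S2 reads c1=0 → after 1×micro: 1 ⇒ (c0=1, c1=2, c2=1)
macro 5: S0 reads c1=2 → after 2×micro: 1; S1 reads c1=2 → after 3×micro: 1; S2 reads c1=2 → after 1×micro: 1 ⇒ (c0=1, c1=1, c2=1)
macro 6: S0 reads c1=1 → after 2×micro: 1; S1 reads c1=1 → after 3×micro: 0; S2 reads c1=1 → after 1×micro: 1 ⇒ (c0=1, c1=0, c2=1)
macro 7: S0 reads c1=0 → after 2×micro: 1; S1 reads c1=0 → after 3×micro: 2; S2 reads c1=0 → after 1×micro: 1 ⇒ (c0=1, c1=2, c2=1)
macro 8: S0 reads c1=2 → after 2×micro: 1; S1 reads c1=2 → after 3×micro: 1; S2 reads c1=2 → after 1×micro: 1 ⇒ (c0=1, c1=1, c2=1)
macro 9: S0 reads c1=1 → after 2×micro: 1; S1 reads c1=1 → after 3×micro: 0; S2 reads c1=1 → after 1×micro: 1 ⇒ (c0=1, c1=0, c2=1)

c0 at macro-step 4 = 1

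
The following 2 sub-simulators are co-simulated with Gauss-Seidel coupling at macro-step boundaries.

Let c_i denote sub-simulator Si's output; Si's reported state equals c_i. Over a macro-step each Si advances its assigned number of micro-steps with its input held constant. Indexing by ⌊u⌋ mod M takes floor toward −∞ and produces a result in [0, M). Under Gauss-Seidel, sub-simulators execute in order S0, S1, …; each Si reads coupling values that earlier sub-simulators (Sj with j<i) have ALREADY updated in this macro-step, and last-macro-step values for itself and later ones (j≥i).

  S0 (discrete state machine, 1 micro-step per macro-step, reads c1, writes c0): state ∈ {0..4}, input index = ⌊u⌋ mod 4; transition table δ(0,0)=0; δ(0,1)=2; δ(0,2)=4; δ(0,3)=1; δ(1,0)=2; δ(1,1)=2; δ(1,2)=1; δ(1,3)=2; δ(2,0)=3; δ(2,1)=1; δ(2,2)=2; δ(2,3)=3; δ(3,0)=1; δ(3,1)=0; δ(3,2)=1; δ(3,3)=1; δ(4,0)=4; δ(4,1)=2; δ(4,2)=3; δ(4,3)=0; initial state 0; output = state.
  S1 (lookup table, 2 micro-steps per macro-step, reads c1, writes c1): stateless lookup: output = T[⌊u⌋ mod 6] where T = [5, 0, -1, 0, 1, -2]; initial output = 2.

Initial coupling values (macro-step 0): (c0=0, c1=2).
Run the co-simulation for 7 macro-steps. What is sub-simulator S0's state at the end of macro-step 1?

S0 state at macro-step 1 = 4

macro 1: S0 reads c1=2 → after 1×micro: 4; S1 reads c1=2 → after 2×micro: -1 ⇒ (c0=4, c1=-1)
macro 2: S0 reads c1=-1 → after 1×micro: 0; S1 reads c1=-1 → after 2×micro: -2 ⇒ (c0=0, c1=-2)
macro 3: S0 reads c1=-2 → after 1×micro: 4; S1 reads c1=-2 → after 2×micro: 1 ⇒ (c0=4, c1=1)
macro 4: S0 reads c1=1 → after 1×micro: 2; S1 reads c1=1 → after 2×micro: 0 ⇒ (c0=2, c1=0)
macro 5: S0 reads c1=0 → after 1×micro: 3; S1 reads c1=0 → after 2×micro: 5 ⇒ (c0=3, c1=5)
macro 6: S0 reads c1=5 → after 1×micro: 0; S1 reads c1=5 → after 2×micro: -2 ⇒ (c0=0, c1=-2)
macro 7: S0 reads c1=-2 → after 1×micro: 4; S1 reads c1=-2 → after 2×micro: 1 ⇒ (c0=4, c1=1)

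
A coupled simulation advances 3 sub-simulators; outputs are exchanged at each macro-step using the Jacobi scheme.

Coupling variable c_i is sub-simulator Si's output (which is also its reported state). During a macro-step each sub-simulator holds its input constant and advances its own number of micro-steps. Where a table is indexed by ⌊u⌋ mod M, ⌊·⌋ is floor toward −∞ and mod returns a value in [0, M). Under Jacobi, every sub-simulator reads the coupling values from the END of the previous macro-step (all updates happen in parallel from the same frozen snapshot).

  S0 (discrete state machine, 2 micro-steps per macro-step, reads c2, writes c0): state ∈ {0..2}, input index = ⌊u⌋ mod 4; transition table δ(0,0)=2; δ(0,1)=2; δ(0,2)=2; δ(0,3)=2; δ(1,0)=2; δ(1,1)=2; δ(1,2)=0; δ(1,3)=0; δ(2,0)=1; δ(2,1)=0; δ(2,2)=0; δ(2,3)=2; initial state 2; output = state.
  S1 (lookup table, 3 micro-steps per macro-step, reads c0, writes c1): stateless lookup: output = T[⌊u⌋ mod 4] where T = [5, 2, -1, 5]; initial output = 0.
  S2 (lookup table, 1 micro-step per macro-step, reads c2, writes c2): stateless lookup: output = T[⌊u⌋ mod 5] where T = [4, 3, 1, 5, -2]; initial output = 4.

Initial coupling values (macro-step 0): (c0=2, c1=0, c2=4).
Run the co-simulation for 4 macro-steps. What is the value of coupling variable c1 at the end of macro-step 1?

macro 1: S0 reads c2=4 → after 2×micro: 2; S1 reads c0=2 → after 3×micro: -1; S2 reads c2=4 → after 1×micro: -2 ⇒ (c0=2, c1=-1, c2=-2)
macro 2: S0 reads c2=-2 → after 2×micro: 2; S1 reads c0=2 → after 3×micro: -1; S2 reads c2=-2 → after 1×micro: 5 ⇒ (c0=2, c1=-1, c2=5)
macro 3: S0 reads c2=5 → after 2×micro: 2; S1 reads c0=2 → after 3×micro: -1; S2 reads c2=5 → after 1×micro: 4 ⇒ (c0=2, c1=-1, c2=4)
macro 4: S0 reads c2=4 → after 2×micro: 2; S1 reads c0=2 → after 3×micro: -1; S2 reads c2=4 → after 1×micro: -2 ⇒ (c0=2, c1=-1, c2=-2)

c1 at macro-step 1 = -1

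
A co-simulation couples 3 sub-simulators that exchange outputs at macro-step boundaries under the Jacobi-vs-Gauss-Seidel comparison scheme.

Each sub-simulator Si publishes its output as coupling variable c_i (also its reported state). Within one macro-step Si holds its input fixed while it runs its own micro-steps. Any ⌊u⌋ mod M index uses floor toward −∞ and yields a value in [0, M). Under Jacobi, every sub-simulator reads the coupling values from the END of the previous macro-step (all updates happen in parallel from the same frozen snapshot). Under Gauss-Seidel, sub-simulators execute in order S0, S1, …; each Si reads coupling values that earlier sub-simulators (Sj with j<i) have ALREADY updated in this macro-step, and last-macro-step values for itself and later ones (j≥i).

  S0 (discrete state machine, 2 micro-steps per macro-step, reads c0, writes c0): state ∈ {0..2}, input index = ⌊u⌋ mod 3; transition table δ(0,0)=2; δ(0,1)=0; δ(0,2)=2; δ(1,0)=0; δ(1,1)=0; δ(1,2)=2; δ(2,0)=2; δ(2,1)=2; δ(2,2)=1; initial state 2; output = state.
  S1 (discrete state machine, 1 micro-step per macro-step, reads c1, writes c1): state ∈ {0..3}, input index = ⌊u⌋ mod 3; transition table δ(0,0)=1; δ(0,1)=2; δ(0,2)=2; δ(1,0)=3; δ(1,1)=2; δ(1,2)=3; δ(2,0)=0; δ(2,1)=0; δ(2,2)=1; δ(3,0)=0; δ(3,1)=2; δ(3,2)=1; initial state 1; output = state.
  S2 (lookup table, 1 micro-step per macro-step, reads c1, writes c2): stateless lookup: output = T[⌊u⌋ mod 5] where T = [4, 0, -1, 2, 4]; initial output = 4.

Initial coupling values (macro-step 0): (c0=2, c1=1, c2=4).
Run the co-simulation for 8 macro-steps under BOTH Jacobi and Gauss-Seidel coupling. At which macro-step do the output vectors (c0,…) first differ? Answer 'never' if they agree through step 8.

[Jacobi] macro 1: S0 reads c0=2 → after 2×micro: 2; S1 reads c1=1 → after 1×micro: 2; S2 reads c1=1 → after 1×micro: 0 ⇒ (c0=2, c1=2, c2=0)
[Jacobi] macro 2: S0 reads c0=2 → after 2×micro: 2; S1 reads c1=2 → after 1×micro: 1; S2 reads c1=2 → after 1×micro: -1 ⇒ (c0=2, c1=1, c2=-1)
[Jacobi] macro 3: S0 reads c0=2 → after 2×micro: 2; S1 reads c1=1 → after 1×micro: 2; S2 reads c1=1 → after 1×micro: 0 ⇒ (c0=2, c1=2, c2=0)
[Jacobi] macro 4: S0 reads c0=2 → after 2×micro: 2; S1 reads c1=2 → after 1×micro: 1; S2 reads c1=2 → after 1×micro: -1 ⇒ (c0=2, c1=1, c2=-1)
[Jacobi] macro 5: S0 reads c0=2 → after 2×micro: 2; S1 reads c1=1 → after 1×micro: 2; S2 reads c1=1 → after 1×micro: 0 ⇒ (c0=2, c1=2, c2=0)
[Jacobi] macro 6: S0 reads c0=2 → after 2×micro: 2; S1 reads c1=2 → after 1×micro: 1; S2 reads c1=2 → after 1×micro: -1 ⇒ (c0=2, c1=1, c2=-1)
[Jacobi] macro 7: S0 reads c0=2 → after 2×micro: 2; S1 reads c1=1 → after 1×micro: 2; S2 reads c1=1 → after 1×micro: 0 ⇒ (c0=2, c1=2, c2=0)
[Jacobi] macro 8: S0 reads c0=2 → after 2×micro: 2; S1 reads c1=2 → after 1×micro: 1; S2 reads c1=2 → after 1×micro: -1 ⇒ (c0=2, c1=1, c2=-1)
[Gauss-Seidel] macro 1: S0 reads c0=2 → after 2×micro: 2; S1 reads c1=1 → after 1×micro: 2; S2 reads c1=2 → after 1×micro: -1 ⇒ (c0=2, c1=2, c2=-1)
[Gauss-Seidel] macro 2: S0 reads c0=2 → after 2×micro: 2; S1 reads c1=2 → after 1×micro: 1; S2 reads c1=1 → after 1×micro: 0 ⇒ (c0=2, c1=1, c2=0)
[Gauss-Seidel] macro 3: S0 reads c0=2 → after 2×micro: 2; S1 reads c1=1 → after 1×micro: 2; S2 reads c1=2 → after 1×micro: -1 ⇒ (c0=2, c1=2, c2=-1)
[Gauss-Seidel] macro 4: S0 reads c0=2 → after 2×micro: 2; S1 reads c1=2 → after 1×micro: 1; S2 reads c1=1 → after 1×micro: 0 ⇒ (c0=2, c1=1, c2=0)
[Gauss-Seidel] macro 5: S0 reads c0=2 → after 2×micro: 2; S1 reads c1=1 → after 1×micro: 2; S2 reads c1=2 → after 1×micro: -1 ⇒ (c0=2, c1=2, c2=-1)
[Gauss-Seidel] macro 6: S0 reads c0=2 → after 2×micro: 2; S1 reads c1=2 → after 1×micro: 1; S2 reads c1=1 → after 1×micro: 0 ⇒ (c0=2, c1=1, c2=0)
[Gauss-Seidel] macro 7: S0 reads c0=2 → after 2×micro: 2; S1 reads c1=1 → after 1×micro: 2; S2 reads c1=2 → after 1×micro: -1 ⇒ (c0=2, c1=2, c2=-1)
[Gauss-Seidel] macro 8: S0 reads c0=2 → after 2×micro: 2; S1 reads c1=2 → after 1×micro: 1; S2 reads c1=1 → after 1×micro: 0 ⇒ (c0=2, c1=1, c2=0)

first divergence at macro-step: 1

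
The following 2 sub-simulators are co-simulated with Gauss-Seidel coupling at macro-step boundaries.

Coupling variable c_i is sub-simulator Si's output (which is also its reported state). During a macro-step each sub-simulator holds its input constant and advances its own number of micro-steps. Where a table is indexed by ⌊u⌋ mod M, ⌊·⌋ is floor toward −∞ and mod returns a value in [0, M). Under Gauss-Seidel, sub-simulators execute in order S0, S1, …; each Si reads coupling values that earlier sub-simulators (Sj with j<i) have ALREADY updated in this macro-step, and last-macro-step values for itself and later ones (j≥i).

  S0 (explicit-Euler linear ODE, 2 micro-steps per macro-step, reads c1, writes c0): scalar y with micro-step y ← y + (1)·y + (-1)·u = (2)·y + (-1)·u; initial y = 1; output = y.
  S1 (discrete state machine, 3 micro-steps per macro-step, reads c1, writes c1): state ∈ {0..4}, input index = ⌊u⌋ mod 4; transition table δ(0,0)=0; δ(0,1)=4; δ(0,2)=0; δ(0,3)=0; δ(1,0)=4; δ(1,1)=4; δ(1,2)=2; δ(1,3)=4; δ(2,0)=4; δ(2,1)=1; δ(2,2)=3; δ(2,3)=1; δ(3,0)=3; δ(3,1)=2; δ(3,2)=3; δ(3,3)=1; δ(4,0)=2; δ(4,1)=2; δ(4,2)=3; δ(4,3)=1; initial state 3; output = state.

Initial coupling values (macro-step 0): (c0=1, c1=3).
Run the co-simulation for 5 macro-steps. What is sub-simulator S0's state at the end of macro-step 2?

macro 1: S0 reads c1=3 → after 2×micro: -5; S1 reads c1=3 → after 3×micro: 1 ⇒ (c0=-5, c1=1)
macro 2: S0 reads c1=1 → after 2×micro: -23; S1 reads c1=1 → after 3×micro: 1 ⇒ (c0=-23, c1=1)
macro 3: S0 reads c1=1 → after 2×micro: -95; S1 reads c1=1 → after 3×micro: 1 ⇒ (c0=-95, c1=1)
macro 4: S0 reads c1=1 → after 2×micro: -383; S1 reads c1=1 → after 3×micro: 1 ⇒ (c0=-383, c1=1)
macro 5: S0 reads c1=1 → after 2×micro: -1535; S1 reads c1=1 → after 3×micro: 1 ⇒ (c0=-1535, c1=1)

S0 state at macro-step 2 = -23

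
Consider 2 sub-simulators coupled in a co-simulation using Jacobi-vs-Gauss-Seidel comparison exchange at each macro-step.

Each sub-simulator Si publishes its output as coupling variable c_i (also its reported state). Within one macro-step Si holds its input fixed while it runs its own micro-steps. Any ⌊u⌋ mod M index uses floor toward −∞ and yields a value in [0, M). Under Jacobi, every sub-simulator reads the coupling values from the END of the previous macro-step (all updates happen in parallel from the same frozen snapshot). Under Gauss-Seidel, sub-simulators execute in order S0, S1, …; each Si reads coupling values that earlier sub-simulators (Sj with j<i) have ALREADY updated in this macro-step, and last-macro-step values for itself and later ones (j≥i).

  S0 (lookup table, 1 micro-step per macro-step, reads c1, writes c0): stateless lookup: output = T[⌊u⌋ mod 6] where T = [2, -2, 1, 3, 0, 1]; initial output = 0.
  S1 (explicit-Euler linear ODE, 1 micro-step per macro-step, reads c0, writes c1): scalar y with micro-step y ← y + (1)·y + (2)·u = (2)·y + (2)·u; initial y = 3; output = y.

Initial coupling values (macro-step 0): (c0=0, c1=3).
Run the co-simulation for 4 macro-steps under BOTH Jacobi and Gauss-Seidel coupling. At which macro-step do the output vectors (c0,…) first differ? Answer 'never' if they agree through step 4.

[Jacobi] macro 1: S0 reads c1=3 → after 1×micro: 3; S1 reads c0=0 → after 1×micro: 6 ⇒ (c0=3, c1=6)
[Jacobi] macro 2: S0 reads c1=6 → after 1×micro: 2; S1 reads c0=3 → after 1×micro: 18 ⇒ (c0=2, c1=18)
[Jacobi] macro 3: S0 reads c1=18 → after 1×micro: 2; S1 reads c0=2 → after 1×micro: 40 ⇒ (c0=2, c1=40)
[Jacobi] macro 4: S0 reads c1=40 → after 1×micro: 0; S1 reads c0=2 → after 1×micro: 84 ⇒ (c0=0, c1=84)
[Gauss-Seidel] macro 1: S0 reads c1=3 → after 1×micro: 3; S1 reads c0=3 → after 1×micro: 12 ⇒ (c0=3, c1=12)
[Gauss-Seidel] macro 2: S0 reads c1=12 → after 1×micro: 2; S1 reads c0=2 → after 1×micro: 28 ⇒ (c0=2, c1=28)
[Gauss-Seidel] macro 3: S0 reads c1=28 → after 1×micro: 0; S1 reads c0=0 → after 1×micro: 56 ⇒ (c0=0, c1=56)
[Gauss-Seidel] macro 4: S0 reads c1=56 → after 1×micro: 1; S1 reads c0=1 → after 1×micro: 114 ⇒ (c0=1, c1=114)

first divergence at macro-step: 1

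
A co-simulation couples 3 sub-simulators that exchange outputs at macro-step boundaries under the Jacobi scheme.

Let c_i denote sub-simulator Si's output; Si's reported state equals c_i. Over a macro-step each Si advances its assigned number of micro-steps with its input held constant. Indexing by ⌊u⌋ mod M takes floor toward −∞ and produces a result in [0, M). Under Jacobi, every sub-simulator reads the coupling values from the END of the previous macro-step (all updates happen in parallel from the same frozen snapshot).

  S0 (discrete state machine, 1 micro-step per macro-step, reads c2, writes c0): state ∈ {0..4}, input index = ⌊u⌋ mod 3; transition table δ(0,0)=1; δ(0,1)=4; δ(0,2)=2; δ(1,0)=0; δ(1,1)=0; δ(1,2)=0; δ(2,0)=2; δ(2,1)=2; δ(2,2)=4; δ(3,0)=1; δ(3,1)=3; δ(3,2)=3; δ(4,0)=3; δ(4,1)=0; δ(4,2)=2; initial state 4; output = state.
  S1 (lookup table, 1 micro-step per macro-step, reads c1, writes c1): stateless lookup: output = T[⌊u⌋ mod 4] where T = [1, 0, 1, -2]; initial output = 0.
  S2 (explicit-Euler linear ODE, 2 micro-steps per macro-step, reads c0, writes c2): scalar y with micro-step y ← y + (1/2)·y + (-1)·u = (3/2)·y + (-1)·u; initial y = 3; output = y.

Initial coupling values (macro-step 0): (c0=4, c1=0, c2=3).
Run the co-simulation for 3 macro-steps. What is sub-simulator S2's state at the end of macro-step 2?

S2 state at macro-step 2 = -237/16

macro 1: S0 reads c2=3 → after 1×micro: 3; S1 reads c1=0 → after 1×micro: 1; S2 reads c0=4 → after 2×micro: -13/4 ⇒ (c0=3, c1=1, c2=-13/4)
macro 2: S0 reads c2=-13/4 → after 1×micro: 3; S1 reads c1=1 → after 1×micro: 0; S2 reads c0=3 → after 2×micro: -237/16 ⇒ (c0=3, c1=0, c2=-237/16)
macro 3: S0 reads c2=-237/16 → after 1×micro: 1; S1 reads c1=0 → after 1×micro: 1; S2 reads c0=3 → after 2×micro: -2613/64 ⇒ (c0=1, c1=1, c2=-2613/64)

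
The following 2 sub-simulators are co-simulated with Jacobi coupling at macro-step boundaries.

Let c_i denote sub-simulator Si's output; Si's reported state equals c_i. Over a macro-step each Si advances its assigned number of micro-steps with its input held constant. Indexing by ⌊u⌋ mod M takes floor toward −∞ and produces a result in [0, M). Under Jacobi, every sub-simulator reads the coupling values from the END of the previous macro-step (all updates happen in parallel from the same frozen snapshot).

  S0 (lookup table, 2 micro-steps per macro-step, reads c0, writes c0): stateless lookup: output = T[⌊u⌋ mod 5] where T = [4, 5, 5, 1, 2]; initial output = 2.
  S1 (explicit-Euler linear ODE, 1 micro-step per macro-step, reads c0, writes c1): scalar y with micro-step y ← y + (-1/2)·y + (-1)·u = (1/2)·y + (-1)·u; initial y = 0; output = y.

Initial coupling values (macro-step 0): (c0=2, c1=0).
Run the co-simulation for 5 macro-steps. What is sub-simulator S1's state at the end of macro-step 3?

S1 state at macro-step 3 = -7

macro 1: S0 reads c0=2 → after 2×micro: 5; S1 reads c0=2 → after 1×micro: -2 ⇒ (c0=5, c1=-2)
macro 2: S0 reads c0=5 → after 2×micro: 4; S1 reads c0=5 → after 1×micro: -6 ⇒ (c0=4, c1=-6)
macro 3: S0 reads c0=4 → after 2×micro: 2; S1 reads c0=4 → after 1×micro: -7 ⇒ (c0=2, c1=-7)
macro 4: S0 reads c0=2 → after 2×micro: 5; S1 reads c0=2 → after 1×micro: -11/2 ⇒ (c0=5, c1=-11/2)
macro 5: S0 reads c0=5 → after 2×micro: 4; S1 reads c0=5 → after 1×micro: -31/4 ⇒ (c0=4, c1=-31/4)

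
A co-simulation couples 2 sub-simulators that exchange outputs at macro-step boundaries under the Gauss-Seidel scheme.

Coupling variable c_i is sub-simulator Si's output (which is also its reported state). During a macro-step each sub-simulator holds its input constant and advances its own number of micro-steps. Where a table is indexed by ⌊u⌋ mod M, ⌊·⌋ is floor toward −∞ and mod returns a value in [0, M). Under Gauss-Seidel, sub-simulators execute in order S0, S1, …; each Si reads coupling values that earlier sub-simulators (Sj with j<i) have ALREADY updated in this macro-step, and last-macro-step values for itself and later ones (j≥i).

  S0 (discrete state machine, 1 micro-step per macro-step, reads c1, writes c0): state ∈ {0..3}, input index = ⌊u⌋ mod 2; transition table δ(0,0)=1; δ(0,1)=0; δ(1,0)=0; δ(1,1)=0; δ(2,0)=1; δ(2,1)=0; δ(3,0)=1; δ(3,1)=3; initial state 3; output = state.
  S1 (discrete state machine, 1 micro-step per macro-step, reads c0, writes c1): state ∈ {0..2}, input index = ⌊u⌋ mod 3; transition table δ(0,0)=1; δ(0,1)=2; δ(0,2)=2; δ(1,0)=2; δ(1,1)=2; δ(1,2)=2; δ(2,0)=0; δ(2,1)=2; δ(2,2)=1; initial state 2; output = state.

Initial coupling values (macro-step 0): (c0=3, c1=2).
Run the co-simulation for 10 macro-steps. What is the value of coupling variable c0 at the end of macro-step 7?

c0 at macro-step 7 = 1

macro 1: S0 reads c1=2 → after 1×micro: 1; S1 reads c0=1 → after 1×micro: 2 ⇒ (c0=1, c1=2)
macro 2: S0 reads c1=2 → after 1×micro: 0; S1 reads c0=0 → after 1×micro: 0 ⇒ (c0=0, c1=0)
macro 3: S0 reads c1=0 → after 1×micro: 1; S1 reads c0=1 → after 1×micro: 2 ⇒ (c0=1, c1=2)
macro 4: S0 reads c1=2 → after 1×micro: 0; S1 reads c0=0 → after 1×micro: 0 ⇒ (c0=0, c1=0)
macro 5: S0 reads c1=0 → after 1×micro: 1; S1 reads c0=1 → after 1×micro: 2 ⇒ (c0=1, c1=2)
macro 6: S0 reads c1=2 → after 1×micro: 0; S1 reads c0=0 → after 1×micro: 0 ⇒ (c0=0, c1=0)
macro 7: S0 reads c1=0 → after 1×micro: 1; S1 reads c0=1 → after 1×micro: 2 ⇒ (c0=1, c1=2)
macro 8: S0 reads c1=2 → after 1×micro: 0; S1 reads c0=0 → after 1×micro: 0 ⇒ (c0=0, c1=0)
macro 9: S0 reads c1=0 → after 1×micro: 1; S1 reads c0=1 → after 1×micro: 2 ⇒ (c0=1, c1=2)
macro 10: S0 reads c1=2 → after 1×micro: 0; S1 reads c0=0 → after 1×micro: 0 ⇒ (c0=0, c1=0)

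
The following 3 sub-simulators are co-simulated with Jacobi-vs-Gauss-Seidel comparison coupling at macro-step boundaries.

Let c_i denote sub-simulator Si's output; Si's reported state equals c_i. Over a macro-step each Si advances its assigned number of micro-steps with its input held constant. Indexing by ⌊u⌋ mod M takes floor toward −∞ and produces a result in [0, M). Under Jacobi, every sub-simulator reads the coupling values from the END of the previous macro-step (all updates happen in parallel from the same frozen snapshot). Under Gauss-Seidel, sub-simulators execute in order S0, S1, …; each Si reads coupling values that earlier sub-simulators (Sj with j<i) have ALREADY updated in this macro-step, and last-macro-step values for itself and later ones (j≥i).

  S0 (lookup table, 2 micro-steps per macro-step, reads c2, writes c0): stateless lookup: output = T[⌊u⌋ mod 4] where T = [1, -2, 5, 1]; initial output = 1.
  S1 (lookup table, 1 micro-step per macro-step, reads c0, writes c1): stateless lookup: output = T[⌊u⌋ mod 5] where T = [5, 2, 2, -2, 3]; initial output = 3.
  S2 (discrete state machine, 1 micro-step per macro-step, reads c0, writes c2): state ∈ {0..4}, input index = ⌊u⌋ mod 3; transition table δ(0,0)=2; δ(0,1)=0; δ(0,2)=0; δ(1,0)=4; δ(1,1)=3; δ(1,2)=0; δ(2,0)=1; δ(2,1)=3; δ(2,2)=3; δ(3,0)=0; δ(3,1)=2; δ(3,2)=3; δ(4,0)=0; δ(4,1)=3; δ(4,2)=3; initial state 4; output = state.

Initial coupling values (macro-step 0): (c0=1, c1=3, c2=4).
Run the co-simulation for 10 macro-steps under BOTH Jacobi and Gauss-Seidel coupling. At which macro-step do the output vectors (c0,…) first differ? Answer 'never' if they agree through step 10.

[Jacobi] macro 1: S0 reads c2=4 → after 2×micro: 1; S1 reads c0=1 → after 1×micro: 2; S2 reads c0=1 → after 1×micro: 3 ⇒ (c0=1, c1=2, c2=3)
[Jacobi] macro 2: S0 reads c2=3 → after 2×micro: 1; S1 reads c0=1 → after 1×micro: 2; S2 reads c0=1 → after 1×micro: 2 ⇒ (c0=1, c1=2, c2=2)
[Jacobi] macro 3: S0 reads c2=2 → after 2×micro: 5; S1 reads c0=1 → after 1×micro: 2; S2 reads c0=1 → after 1×micro: 3 ⇒ (c0=5, c1=2, c2=3)
[Jacobi] macro 4: S0 reads c2=3 → after 2×micro: 1; S1 reads c0=5 → after 1×micro: 5; S2 reads c0=5 → after 1×micro: 3 ⇒ (c0=1, c1=5, c2=3)
[Jacobi] macro 5: S0 reads c2=3 → after 2×micro: 1; S1 reads c0=1 → after 1×micro: 2; S2 reads c0=1 → after 1×micro: 2 ⇒ (c0=1, c1=2, c2=2)
[Jacobi] macro 6: S0 reads c2=2 → after 2×micro: 5; S1 reads c0=1 → after 1×micro: 2; S2 reads c0=1 → after 1×micro: 3 ⇒ (c0=5, c1=2, c2=3)
[Jacobi] macro 7: S0 reads c2=3 → after 2×micro: 1; S1 reads c0=5 → after 1×micro: 5; S2 reads c0=5 → after 1×micro: 3 ⇒ (c0=1, c1=5, c2=3)
[Jacobi] macro 8: S0 reads c2=3 → after 2×micro: 1; S1 reads c0=1 → after 1×micro: 2; S2 reads c0=1 → after 1×micro: 2 ⇒ (c0=1, c1=2, c2=2)
[Jacobi] macro 9: S0 reads c2=2 → after 2×micro: 5; S1 reads c0=1 → after 1×micro: 2; S2 reads c0=1 → after 1×micro: 3 ⇒ (c0=5, c1=2, c2=3)
[Jacobi] macro 10: S0 reads c2=3 → after 2×micro: 1; S1 reads c0=5 → after 1×micro: 5; S2 reads c0=5 → after 1×micro: 3 ⇒ (c0=1, c1=5, c2=3)
[Gauss-Seidel] macro 1: S0 reads c2=4 → after 2×micro: 1; S1 reads c0=1 → after 1×micro: 2; S2 reads c0=1 → after 1×micro: 3 ⇒ (c0=1, c1=2, c2=3)
[Gauss-Seidel] macro 2: S0 reads c2=3 → after 2×micro: 1; S1 reads c0=1 → after 1×micro: 2; S2 reads c0=1 → after 1×micro: 2 ⇒ (c0=1, c1=2, c2=2)
[Gauss-Seidel] macro 3: S0 reads c2=2 → after 2×micro: 5; S1 reads c0=5 → after 1×micro: 5; S2 reads c0=5 → after 1×micro: 3 ⇒ (c0=5, c1=5, c2=3)
[Gauss-Seidel] macro 4: S0 reads c2=3 → after 2×micro: 1; S1 reads c0=1 → after 1×micro: 2; S2 reads c0=1 → after 1×micro: 2 ⇒ (c0=1, c1=2, c2=2)
[Gauss-Seidel] macro 5: S0 reads c2=2 → after 2×micro: 5; S1 reads c0=5 → after 1×micro: 5; S2 reads c0=5 → after 1×micro: 3 ⇒ (c0=5, c1=5, c2=3)
[Gauss-Seidel] macro 6: S0 reads c2=3 → after 2×micro: 1; S1 reads c0=1 → after 1×micro: 2; S2 reads c0=1 → after 1×micro: 2 ⇒ (c0=1, c1=2, c2=2)
[Gauss-Seidel] macro 7: S0 reads c2=2 → after 2×micro: 5; S1 reads c0=5 → after 1×micro: 5; S2 reads c0=5 → after 1×micro: 3 ⇒ (c0=5, c1=5, c2=3)
[Gauss-Seidel] macro 8: S0 reads c2=3 → after 2×micro: 1; S1 reads c0=1 → after 1×micro: 2; S2 reads c0=1 → after 1×micro: 2 ⇒ (c0=1, c1=2, c2=2)
[Gauss-Seidel] macro 9: S0 reads c2=2 → after 2×micro: 5; S1 reads c0=5 → after 1×micro: 5; S2 reads c0=5 → after 1×micro: 3 ⇒ (c0=5, c1=5, c2=3)
[Gauss-Seidel] macro 10: S0 reads c2=3 → after 2×micro: 1; S1 reads c0=1 → after 1×micro: 2; S2 reads c0=1 → after 1×micro: 2 ⇒ (c0=1, c1=2, c2=2)

first divergence at macro-step: 3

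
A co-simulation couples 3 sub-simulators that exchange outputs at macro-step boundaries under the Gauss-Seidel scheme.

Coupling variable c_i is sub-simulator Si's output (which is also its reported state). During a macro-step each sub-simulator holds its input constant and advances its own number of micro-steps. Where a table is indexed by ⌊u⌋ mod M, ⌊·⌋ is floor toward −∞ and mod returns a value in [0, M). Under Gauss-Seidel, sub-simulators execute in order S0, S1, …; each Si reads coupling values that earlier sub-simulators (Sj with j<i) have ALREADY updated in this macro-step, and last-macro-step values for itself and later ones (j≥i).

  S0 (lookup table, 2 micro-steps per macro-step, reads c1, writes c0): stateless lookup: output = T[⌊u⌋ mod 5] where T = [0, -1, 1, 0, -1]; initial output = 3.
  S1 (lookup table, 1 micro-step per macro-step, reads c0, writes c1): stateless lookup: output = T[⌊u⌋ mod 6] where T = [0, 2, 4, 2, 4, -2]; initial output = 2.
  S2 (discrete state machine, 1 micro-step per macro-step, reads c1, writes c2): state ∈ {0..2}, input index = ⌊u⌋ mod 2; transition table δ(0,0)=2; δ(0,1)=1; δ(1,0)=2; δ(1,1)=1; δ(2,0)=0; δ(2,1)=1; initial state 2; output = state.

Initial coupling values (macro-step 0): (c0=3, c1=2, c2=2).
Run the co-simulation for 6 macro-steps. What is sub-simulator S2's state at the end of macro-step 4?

S2 state at macro-step 4 = 2

macro 1: S0 reads c1=2 → after 2×micro: 1; S1 reads c0=1 → after 1×micro: 2; S2 reads c1=2 → after 1×micro: 0 ⇒ (c0=1, c1=2, c2=0)
macro 2: S0 reads c1=2 → after 2×micro: 1; S1 reads c0=1 → after 1×micro: 2; S2 reads c1=2 → after 1×micro: 2 ⇒ (c0=1, c1=2, c2=2)
macro 3: S0 reads c1=2 → after 2×micro: 1; S1 reads c0=1 → after 1×micro: 2; S2 reads c1=2 → after 1×micro: 0 ⇒ (c0=1, c1=2, c2=0)
macro 4: S0 reads c1=2 → after 2×micro: 1; S1 reads c0=1 → after 1×micro: 2; S2 reads c1=2 → after 1×micro: 2 ⇒ (c0=1, c1=2, c2=2)
macro 5: S0 reads c1=2 → after 2×micro: 1; S1 reads c0=1 → after 1×micro: 2; S2 reads c1=2 → after 1×micro: 0 ⇒ (c0=1, c1=2, c2=0)
macro 6: S0 reads c1=2 → after 2×micro: 1; S1 reads c0=1 → after 1×micro: 2; S2 reads c1=2 → after 1×micro: 2 ⇒ (c0=1, c1=2, c2=2)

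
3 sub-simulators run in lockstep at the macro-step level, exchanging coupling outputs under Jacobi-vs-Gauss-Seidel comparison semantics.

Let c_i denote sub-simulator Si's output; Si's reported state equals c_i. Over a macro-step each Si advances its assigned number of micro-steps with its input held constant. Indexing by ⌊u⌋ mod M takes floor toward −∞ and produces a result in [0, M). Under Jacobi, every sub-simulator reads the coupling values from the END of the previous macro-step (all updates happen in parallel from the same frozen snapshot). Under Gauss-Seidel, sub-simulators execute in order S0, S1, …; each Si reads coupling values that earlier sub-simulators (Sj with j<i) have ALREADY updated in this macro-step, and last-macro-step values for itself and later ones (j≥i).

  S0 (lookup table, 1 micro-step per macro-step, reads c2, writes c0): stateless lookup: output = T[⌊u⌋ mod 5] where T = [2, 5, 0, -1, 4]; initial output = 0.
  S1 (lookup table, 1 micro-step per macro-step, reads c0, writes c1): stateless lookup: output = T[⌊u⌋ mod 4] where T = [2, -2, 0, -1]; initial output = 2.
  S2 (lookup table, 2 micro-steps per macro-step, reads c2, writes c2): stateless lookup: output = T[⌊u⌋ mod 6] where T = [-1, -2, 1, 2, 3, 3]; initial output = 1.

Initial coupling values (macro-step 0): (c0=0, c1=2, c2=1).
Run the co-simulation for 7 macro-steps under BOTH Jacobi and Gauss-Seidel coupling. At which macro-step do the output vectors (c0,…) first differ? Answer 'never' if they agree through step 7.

first divergence at macro-step: 1

[Jacobi] macro 1: S0 reads c2=1 → after 1×micro: 5; S1 reads c0=0 → after 1×micro: 2; S2 reads c2=1 → after 2×micro: -2 ⇒ (c0=5, c1=2, c2=-2)
[Jacobi] macro 2: S0 reads c2=-2 → after 1×micro: -1; S1 reads c0=5 → after 1×micro: -2; S2 reads c2=-2 → after 2×micro: 3 ⇒ (c0=-1, c1=-2, c2=3)
[Jacobi] macro 3: S0 reads c2=3 → after 1×micro: -1; S1 reads c0=-1 → after 1×micro: -1; S2 reads c2=3 → after 2×micro: 2 ⇒ (c0=-1, c1=-1, c2=2)
[Jacobi] macro 4: S0 reads c2=2 → after 1×micro: 0; S1 reads c0=-1 → after 1×micro: -1; S2 reads c2=2 → after 2×micro: 1 ⇒ (c0=0, c1=-1, c2=1)
[Jacobi] macro 5: S0 reads c2=1 → after 1×micro: 5; S1 reads c0=0 → after 1×micro: 2; S2 reads c2=1 → after 2×micro: -2 ⇒ (c0=5, c1=2, c2=-2)
[Jacobi] macro 6: S0 reads c2=-2 → after 1×micro: -1; S1 reads c0=5 → after 1×micro: -2; S2 reads c2=-2 → after 2×micro: 3 ⇒ (c0=-1, c1=-2, c2=3)
[Jacobi] macro 7: S0 reads c2=3 → after 1×micro: -1; S1 reads c0=-1 → after 1×micro: -1; S2 reads c2=3 → after 2×micro: 2 ⇒ (c0=-1, c1=-1, c2=2)
[Gauss-Seidel] macro 1: S0 reads c2=1 → after 1×micro: 5; S1 reads c0=5 → after 1×micro: -2; S2 reads c2=1 → after 2×micro: -2 ⇒ (c0=5, c1=-2, c2=-2)
[Gauss-Seidel] macro 2: S0 reads c2=-2 → after 1×micro: -1; S1 reads c0=-1 → after 1×micro: -1; S2 reads c2=-2 → after 2×micro: 3 ⇒ (c0=-1, c1=-1, c2=3)
[Gauss-Seidel] macro 3: S0 reads c2=3 → after 1×micro: -1; S1 reads c0=-1 → after 1×micro: -1; S2 reads c2=3 → after 2×micro: 2 ⇒ (c0=-1, c1=-1, c2=2)
[Gauss-Seidel] macro 4: S0 reads c2=2 → after 1×micro: 0; S1 reads c0=0 → after 1×micro: 2; S2 reads c2=2 → after 2×micro: 1 ⇒ (c0=0, c1=2, c2=1)
[Gauss-Seidel] macro 5: S0 reads c2=1 → after 1×micro: 5; S1 reads c0=5 → after 1×micro: -2; S2 reads c2=1 → after 2×micro: -2 ⇒ (c0=5, c1=-2, c2=-2)
[Gauss-Seidel] macro 6: S0 reads c2=-2 → after 1×micro: -1; S1 reads c0=-1 → after 1×micro: -1; S2 reads c2=-2 → after 2×micro: 3 ⇒ (c0=-1, c1=-1, c2=3)
[Gauss-Seidel] macro 7: S0 reads c2=3 → after 1×micro: -1; S1 reads c0=-1 → after 1×micro: -1; S2 reads c2=3 → after 2×micro: 2 ⇒ (c0=-1, c1=-1, c2=2)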